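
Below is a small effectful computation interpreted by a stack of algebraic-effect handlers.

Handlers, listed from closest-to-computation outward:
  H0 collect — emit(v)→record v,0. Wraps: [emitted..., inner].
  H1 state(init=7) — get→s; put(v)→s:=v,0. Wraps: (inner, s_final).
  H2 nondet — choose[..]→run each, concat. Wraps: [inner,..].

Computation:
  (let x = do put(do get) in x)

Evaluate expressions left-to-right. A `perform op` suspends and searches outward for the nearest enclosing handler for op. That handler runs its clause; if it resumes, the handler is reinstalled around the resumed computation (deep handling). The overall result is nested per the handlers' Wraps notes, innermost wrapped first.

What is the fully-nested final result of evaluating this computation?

Working:
get @ H1 ⇒ 7
put(7) @ H1 ⇒ s:=7
H0 returns [0]
H1 returns ([0], 7)
H2 returns [([0], 7)]
= [([0], 7)]

Answer: [([0], 7)]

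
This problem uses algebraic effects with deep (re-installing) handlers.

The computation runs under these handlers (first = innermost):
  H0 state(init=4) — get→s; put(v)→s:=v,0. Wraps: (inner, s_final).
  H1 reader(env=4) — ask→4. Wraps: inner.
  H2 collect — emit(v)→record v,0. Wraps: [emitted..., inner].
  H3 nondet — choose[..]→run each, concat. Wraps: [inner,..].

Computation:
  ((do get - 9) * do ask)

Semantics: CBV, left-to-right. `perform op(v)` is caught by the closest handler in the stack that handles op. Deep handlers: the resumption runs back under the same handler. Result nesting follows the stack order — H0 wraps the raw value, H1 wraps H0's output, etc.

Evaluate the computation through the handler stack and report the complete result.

Answer: [[(-20, 4)]]

Evaluation trace:
get @ H0 ⇒ 4
ask @ H1 ⇒ 4
H0 returns (-20, 4)
H1 returns (-20, 4)
H2 returns [(-20, 4)]
H3 returns [[(-20, 4)]]
= [[(-20, 4)]]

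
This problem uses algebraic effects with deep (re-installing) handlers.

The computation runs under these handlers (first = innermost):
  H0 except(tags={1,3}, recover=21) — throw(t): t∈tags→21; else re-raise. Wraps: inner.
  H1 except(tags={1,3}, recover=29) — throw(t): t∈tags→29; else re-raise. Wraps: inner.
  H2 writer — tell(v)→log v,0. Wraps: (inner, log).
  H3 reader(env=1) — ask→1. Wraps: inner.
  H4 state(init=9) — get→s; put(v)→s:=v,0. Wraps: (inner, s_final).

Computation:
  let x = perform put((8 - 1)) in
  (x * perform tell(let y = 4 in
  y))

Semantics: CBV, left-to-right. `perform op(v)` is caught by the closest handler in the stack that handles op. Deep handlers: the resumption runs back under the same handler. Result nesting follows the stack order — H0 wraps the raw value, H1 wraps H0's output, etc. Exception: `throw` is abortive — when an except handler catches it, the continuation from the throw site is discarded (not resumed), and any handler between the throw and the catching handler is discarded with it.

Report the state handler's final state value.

Answer: 7

Working:
put(7) @ H4 ⇒ s:=7
tell(4) @ H2 ⇒ log+=4
H0 returns 0
H1 returns 0
H2 returns (0, (4))
H3 returns (0, (4))
H4 returns ((0, (4)), 7)
= ((0, (4)), 7)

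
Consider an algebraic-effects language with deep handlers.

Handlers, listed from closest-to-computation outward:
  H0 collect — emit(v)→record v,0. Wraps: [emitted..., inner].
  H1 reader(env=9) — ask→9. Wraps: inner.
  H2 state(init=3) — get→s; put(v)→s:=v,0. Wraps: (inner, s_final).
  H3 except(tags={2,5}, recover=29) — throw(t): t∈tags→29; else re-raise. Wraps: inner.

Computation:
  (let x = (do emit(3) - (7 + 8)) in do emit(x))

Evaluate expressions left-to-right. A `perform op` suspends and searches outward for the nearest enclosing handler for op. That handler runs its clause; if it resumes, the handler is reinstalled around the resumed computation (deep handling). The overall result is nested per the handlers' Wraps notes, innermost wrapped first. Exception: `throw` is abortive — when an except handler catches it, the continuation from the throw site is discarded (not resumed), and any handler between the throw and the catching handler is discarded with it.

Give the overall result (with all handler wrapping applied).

Working:
emit(3) @ H0 ⇒ out+=3
emit(-15) @ H0 ⇒ out+=-15
H0 returns [3, -15, 0]
H1 returns [3, -15, 0]
H2 returns ([3, -15, 0], 3)
H3 returns ([3, -15, 0], 3)
= ([3, -15, 0], 3)

Answer: ([3, -15, 0], 3)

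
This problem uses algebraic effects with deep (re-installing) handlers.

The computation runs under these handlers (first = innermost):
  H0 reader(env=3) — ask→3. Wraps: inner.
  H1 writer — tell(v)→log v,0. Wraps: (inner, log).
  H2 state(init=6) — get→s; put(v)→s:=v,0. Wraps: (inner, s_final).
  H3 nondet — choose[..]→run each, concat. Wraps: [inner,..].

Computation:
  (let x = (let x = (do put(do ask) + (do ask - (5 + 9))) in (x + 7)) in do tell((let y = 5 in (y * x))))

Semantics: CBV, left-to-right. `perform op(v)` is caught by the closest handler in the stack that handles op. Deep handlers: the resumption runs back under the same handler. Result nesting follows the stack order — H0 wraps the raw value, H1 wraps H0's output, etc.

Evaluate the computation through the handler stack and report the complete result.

Working:
ask @ H0 ⇒ 3
put(3) @ H2 ⇒ s:=3
ask @ H0 ⇒ 3
tell(-20) @ H1 ⇒ log+=-20
H0 returns 0
H1 returns (0, (-20))
H2 returns ((0, (-20)), 3)
H3 returns [((0, (-20)), 3)]
= [((0, (-20)), 3)]

Answer: [((0, (-20)), 3)]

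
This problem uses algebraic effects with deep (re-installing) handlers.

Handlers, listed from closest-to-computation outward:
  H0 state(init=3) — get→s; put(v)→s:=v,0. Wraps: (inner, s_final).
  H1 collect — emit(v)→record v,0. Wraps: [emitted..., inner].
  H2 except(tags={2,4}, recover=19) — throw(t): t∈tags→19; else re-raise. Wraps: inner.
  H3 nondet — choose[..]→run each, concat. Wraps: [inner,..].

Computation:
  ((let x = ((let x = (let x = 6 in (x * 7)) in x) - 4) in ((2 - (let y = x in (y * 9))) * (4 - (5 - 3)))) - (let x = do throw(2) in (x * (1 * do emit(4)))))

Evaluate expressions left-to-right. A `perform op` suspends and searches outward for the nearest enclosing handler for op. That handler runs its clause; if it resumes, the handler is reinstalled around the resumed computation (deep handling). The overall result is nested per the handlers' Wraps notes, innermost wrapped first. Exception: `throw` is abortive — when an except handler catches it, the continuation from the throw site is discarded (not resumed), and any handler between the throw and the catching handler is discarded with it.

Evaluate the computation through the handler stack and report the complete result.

Answer: [19]

Step-by-step:
throw(2) @ H2 caught ⇒ 19
H3 returns [19]
= [19]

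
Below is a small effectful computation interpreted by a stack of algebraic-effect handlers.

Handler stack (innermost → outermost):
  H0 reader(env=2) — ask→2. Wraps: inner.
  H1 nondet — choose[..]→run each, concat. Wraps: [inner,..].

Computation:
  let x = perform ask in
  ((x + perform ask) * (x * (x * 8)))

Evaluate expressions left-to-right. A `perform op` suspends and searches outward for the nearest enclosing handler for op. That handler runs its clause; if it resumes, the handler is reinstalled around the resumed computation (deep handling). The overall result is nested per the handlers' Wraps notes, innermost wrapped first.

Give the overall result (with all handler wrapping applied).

Working:
ask @ H0 ⇒ 2
ask @ H0 ⇒ 2
H0 returns 128
H1 returns [128]
= [128]

Answer: [128]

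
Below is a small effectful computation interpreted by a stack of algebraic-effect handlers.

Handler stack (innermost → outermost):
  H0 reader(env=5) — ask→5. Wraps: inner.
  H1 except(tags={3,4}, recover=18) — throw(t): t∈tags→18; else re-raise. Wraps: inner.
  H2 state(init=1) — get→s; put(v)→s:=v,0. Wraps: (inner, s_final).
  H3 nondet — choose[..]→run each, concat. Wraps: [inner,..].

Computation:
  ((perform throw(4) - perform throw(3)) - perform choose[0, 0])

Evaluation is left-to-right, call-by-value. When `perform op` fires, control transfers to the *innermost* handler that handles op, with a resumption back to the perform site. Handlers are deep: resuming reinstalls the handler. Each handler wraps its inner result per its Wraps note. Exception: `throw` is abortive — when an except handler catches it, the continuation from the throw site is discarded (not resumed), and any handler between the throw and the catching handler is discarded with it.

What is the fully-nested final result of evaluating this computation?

Answer: [(18, 1)]

Working:
throw(4) @ H1 caught ⇒ 18
H2 returns (18, 1)
H3 returns [(18, 1)]
= [(18, 1)]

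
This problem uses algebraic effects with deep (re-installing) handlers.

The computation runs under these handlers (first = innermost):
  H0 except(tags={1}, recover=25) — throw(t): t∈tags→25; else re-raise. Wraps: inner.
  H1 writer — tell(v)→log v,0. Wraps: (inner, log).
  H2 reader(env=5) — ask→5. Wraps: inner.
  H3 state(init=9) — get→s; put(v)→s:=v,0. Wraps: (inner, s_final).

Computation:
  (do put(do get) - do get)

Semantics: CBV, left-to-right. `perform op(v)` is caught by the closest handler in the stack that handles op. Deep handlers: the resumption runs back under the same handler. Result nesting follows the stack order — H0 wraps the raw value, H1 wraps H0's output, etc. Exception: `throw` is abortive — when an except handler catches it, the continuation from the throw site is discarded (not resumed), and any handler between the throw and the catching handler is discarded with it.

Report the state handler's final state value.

Working:
get @ H3 ⇒ 9
put(9) @ H3 ⇒ s:=9
get @ H3 ⇒ 9
H0 returns -9
H1 returns (-9, ())
H2 returns (-9, ())
H3 returns ((-9, ()), 9)
= ((-9, ()), 9)

Answer: 9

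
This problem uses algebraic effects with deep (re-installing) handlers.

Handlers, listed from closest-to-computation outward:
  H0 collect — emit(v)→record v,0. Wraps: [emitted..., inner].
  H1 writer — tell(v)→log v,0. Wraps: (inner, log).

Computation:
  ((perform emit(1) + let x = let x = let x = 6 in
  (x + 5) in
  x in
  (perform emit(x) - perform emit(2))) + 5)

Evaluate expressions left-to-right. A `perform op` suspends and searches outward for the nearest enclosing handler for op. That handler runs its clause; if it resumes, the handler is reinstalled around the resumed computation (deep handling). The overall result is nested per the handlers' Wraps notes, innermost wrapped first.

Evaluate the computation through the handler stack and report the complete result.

Working:
emit(1) @ H0 ⇒ out+=1
emit(11) @ H0 ⇒ out+=11
emit(2) @ H0 ⇒ out+=2
H0 returns [1, 11, 2, 5]
H1 returns ([1, 11, 2, 5], ())
= ([1, 11, 2, 5], ())

Answer: ([1, 11, 2, 5], ())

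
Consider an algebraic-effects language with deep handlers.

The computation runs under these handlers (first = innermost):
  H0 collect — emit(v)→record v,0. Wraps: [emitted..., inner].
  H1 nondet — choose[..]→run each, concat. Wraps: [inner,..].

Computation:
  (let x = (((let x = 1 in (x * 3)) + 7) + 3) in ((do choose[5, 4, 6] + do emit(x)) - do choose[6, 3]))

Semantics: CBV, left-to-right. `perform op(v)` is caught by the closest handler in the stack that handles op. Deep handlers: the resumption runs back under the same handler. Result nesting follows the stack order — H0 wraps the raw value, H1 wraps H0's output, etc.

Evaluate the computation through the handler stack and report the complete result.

Answer: [[13, -1], [13, 2], [13, -2], [13, 1], [13, 0], [13, 3]]

Working:
choose[5, 4, 6] @ H1
  branch[0] choose=5:
    emit(13) @ H0 ⇒ out+=13
    choose[6, 3] @ H1
      branch[0] choose=6:
        H0 returns [13, -1]
        H1 returns [[13, -1]]
      branch[1] choose=3:
        H0 returns [13, 2]
        H1 returns [[13, 2]]
  branch[1] choose=4:
    emit(13) @ H0 ⇒ out+=13
    choose[6, 3] @ H1
      branch[0] choose=6:
        H0 returns [13, -2]
        H1 returns [[13, -2]]
      branch[1] choose=3:
        H0 returns [13, 1]
        H1 returns [[13, 1]]
  branch[2] choose=6:
    emit(13) @ H0 ⇒ out+=13
    choose[6, 3] @ H1
      branch[0] choose=6:
        H0 returns [13, 0]
        H1 returns [[13, 0]]
      branch[1] choose=3:
        H0 returns [13, 3]
        H1 returns [[13, 3]]
= [[13, -1], [13, 2], [13, -2], [13, 1], [13, 0], [13, 3]]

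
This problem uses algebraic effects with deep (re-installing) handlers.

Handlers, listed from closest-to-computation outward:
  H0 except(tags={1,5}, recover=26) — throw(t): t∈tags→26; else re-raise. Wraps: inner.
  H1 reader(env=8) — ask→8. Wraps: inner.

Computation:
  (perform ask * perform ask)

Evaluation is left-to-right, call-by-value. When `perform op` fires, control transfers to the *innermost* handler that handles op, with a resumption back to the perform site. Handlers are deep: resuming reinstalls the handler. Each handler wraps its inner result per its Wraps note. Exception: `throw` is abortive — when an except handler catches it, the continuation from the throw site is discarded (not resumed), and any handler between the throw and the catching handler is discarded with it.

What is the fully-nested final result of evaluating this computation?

Answer: 64

Working:
ask @ H1 ⇒ 8
ask @ H1 ⇒ 8
H0 returns 64
H1 returns 64
= 64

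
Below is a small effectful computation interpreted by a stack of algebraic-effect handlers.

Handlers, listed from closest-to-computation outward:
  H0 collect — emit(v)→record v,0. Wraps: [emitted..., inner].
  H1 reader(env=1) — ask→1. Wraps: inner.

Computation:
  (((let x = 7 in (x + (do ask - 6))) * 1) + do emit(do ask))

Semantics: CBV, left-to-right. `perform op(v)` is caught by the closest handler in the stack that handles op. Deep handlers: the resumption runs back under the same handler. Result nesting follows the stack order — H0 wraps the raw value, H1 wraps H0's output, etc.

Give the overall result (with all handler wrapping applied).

Answer: [1, 2]

Working:
ask @ H1 ⇒ 1
ask @ H1 ⇒ 1
emit(1) @ H0 ⇒ out+=1
H0 returns [1, 2]
H1 returns [1, 2]
= [1, 2]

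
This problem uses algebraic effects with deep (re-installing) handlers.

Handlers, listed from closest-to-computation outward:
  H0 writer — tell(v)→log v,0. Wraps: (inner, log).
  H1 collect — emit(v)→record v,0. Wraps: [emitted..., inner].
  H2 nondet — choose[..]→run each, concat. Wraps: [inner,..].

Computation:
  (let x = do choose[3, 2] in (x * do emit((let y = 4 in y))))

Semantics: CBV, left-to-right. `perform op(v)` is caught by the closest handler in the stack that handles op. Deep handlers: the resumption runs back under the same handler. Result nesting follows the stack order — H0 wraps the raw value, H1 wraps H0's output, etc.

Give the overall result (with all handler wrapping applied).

Working:
choose[3, 2] @ H2
  branch[0] choose=3:
    emit(4) @ H1 ⇒ out+=4
    H0 returns (0, ())
    H1 returns [4, (0, ())]
    H2 returns [[4, (0, ())]]
  branch[1] choose=2:
    emit(4) @ H1 ⇒ out+=4
    H0 returns (0, ())
    H1 returns [4, (0, ())]
    H2 returns [[4, (0, ())]]
= [[4, (0, ())], [4, (0, ())]]

Answer: [[4, (0, ())], [4, (0, ())]]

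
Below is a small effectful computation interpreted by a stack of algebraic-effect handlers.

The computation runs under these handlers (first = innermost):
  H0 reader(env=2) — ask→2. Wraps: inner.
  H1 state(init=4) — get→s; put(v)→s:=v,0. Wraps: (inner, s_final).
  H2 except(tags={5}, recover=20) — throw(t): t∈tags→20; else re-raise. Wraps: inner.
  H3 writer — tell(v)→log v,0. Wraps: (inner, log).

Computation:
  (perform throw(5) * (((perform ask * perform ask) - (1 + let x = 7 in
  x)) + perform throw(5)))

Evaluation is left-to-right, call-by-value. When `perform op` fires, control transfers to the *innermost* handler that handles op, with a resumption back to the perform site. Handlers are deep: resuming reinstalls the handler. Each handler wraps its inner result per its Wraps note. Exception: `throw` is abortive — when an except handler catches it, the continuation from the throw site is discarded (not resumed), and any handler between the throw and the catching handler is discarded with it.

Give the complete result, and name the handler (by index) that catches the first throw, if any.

Answer: (20, ()) ; first throw caught by: H2

Working:
throw(5) @ H2 caught ⇒ 20
H3 returns (20, ())
= (20, ())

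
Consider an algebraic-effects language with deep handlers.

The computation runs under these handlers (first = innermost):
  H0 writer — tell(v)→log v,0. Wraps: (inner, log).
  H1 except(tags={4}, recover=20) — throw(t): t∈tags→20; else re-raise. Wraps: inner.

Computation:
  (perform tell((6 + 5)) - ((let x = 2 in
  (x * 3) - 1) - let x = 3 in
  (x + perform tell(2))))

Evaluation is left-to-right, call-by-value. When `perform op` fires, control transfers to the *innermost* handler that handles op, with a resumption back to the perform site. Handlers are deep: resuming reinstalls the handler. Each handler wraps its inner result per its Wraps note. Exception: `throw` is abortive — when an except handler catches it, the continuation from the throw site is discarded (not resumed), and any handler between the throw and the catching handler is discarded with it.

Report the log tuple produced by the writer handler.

Working:
tell(11) @ H0 ⇒ log+=11
tell(2) @ H0 ⇒ log+=2
H0 returns (-2, (11, 2))
H1 returns (-2, (11, 2))
= (-2, (11, 2))

Answer: (11, 2)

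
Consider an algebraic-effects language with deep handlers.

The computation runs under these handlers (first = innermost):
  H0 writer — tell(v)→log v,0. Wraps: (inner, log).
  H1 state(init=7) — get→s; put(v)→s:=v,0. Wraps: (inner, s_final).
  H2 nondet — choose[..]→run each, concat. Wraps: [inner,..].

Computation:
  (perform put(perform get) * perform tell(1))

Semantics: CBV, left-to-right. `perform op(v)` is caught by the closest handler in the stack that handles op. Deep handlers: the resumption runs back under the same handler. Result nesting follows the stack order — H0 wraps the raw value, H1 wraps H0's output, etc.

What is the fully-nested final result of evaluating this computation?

Step-by-step:
get @ H1 ⇒ 7
put(7) @ H1 ⇒ s:=7
tell(1) @ H0 ⇒ log+=1
H0 returns (0, (1))
H1 returns ((0, (1)), 7)
H2 returns [((0, (1)), 7)]
= [((0, (1)), 7)]

Answer: [((0, (1)), 7)]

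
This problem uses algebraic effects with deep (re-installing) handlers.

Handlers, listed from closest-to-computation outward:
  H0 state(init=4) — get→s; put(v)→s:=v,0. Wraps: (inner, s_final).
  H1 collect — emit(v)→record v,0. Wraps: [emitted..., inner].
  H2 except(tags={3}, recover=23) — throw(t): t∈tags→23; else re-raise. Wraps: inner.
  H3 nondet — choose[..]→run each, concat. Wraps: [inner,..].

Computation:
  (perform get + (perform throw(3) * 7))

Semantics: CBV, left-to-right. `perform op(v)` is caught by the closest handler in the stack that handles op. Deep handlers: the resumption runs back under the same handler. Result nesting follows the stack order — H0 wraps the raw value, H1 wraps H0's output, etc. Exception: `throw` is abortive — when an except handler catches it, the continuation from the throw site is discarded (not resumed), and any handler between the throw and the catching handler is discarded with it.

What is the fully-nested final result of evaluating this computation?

Answer: [23]

Step-by-step:
get @ H0 ⇒ 4
throw(3) @ H2 caught ⇒ 23
H3 returns [23]
= [23]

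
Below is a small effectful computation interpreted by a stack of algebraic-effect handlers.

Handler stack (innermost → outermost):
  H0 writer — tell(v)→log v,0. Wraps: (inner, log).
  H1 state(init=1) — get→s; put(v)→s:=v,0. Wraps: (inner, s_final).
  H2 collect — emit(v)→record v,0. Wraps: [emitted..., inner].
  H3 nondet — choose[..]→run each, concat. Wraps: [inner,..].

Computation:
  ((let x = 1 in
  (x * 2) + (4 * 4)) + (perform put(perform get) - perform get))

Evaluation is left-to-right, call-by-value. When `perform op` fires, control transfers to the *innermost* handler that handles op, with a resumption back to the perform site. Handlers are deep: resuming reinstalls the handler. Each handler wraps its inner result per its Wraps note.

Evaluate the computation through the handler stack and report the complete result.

Answer: [[((17, ()), 1)]]

Step-by-step:
get @ H1 ⇒ 1
put(1) @ H1 ⇒ s:=1
get @ H1 ⇒ 1
H0 returns (17, ())
H1 returns ((17, ()), 1)
H2 returns [((17, ()), 1)]
H3 returns [[((17, ()), 1)]]
= [[((17, ()), 1)]]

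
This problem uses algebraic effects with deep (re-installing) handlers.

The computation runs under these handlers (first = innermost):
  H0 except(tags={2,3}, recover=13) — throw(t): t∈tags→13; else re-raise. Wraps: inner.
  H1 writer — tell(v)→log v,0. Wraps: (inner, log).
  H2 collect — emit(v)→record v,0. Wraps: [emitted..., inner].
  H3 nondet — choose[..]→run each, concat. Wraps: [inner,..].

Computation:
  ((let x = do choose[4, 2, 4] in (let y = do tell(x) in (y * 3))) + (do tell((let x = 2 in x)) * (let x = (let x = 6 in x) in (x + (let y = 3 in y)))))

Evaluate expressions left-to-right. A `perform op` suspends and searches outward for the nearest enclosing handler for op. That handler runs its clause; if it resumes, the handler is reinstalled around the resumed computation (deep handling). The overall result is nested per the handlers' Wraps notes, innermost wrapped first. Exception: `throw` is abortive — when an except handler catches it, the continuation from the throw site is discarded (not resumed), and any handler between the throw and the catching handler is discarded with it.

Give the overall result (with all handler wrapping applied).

Evaluation trace:
choose[4, 2, 4] @ H3
  branch[0] choose=4:
    tell(4) @ H1 ⇒ log+=4
    tell(2) @ H1 ⇒ log+=2
    H0 returns 0
    H1 returns (0, (4, 2))
    H2 returns [(0, (4, 2))]
    H3 returns [[(0, (4, 2))]]
  branch[1] choose=2:
    tell(2) @ H1 ⇒ log+=2
    tell(2) @ H1 ⇒ log+=2
    H0 returns 0
    H1 returns (0, (2, 2))
    H2 returns [(0, (2, 2))]
    H3 returns [[(0, (2, 2))]]
  branch[2] choose=4:
    tell(4) @ H1 ⇒ log+=4
    tell(2) @ H1 ⇒ log+=2
    H0 returns 0
    H1 returns (0, (4, 2))
    H2 returns [(0, (4, 2))]
    H3 returns [[(0, (4, 2))]]
= [[(0, (4, 2))], [(0, (2, 2))], [(0, (4, 2))]]

Answer: [[(0, (4, 2))], [(0, (2, 2))], [(0, (4, 2))]]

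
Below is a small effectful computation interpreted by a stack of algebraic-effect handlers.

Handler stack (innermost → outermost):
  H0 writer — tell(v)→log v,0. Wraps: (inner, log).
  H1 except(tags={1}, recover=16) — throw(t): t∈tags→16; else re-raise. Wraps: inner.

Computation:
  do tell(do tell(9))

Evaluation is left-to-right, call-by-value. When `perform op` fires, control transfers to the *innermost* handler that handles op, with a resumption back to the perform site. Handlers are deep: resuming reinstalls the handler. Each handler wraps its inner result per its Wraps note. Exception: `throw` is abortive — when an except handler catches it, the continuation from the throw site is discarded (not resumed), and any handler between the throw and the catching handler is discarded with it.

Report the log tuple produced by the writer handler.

Answer: (9, 0)

Working:
tell(9) @ H0 ⇒ log+=9
tell(0) @ H0 ⇒ log+=0
H0 returns (0, (9, 0))
H1 returns (0, (9, 0))
= (0, (9, 0))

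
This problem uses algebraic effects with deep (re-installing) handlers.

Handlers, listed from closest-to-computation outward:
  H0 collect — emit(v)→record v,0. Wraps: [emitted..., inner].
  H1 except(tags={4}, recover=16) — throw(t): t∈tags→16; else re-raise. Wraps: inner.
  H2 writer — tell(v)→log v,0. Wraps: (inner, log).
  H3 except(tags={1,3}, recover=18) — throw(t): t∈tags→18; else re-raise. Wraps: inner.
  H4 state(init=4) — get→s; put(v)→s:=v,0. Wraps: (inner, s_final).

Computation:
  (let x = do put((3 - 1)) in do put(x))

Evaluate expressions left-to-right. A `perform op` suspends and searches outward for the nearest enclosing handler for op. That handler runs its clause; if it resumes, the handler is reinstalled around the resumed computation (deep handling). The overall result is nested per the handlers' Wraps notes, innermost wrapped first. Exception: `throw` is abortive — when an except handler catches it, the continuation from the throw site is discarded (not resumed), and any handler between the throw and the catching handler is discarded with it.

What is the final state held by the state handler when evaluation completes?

Evaluation trace:
put(2) @ H4 ⇒ s:=2
put(0) @ H4 ⇒ s:=0
H0 returns [0]
H1 returns [0]
H2 returns ([0], ())
H3 returns ([0], ())
H4 returns (([0], ()), 0)
= (([0], ()), 0)

Answer: 0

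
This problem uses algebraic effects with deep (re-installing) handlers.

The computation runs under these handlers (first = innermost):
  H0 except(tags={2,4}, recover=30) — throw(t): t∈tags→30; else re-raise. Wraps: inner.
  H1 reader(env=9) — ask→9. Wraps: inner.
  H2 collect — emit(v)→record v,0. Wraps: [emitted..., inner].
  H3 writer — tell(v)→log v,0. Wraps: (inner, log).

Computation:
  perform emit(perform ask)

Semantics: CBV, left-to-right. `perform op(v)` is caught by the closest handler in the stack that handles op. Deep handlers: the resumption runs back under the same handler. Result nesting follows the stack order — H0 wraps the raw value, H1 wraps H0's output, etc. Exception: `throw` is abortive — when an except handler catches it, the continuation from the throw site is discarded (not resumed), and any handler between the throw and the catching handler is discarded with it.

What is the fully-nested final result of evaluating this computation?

Answer: ([9, 0], ())

Step-by-step:
ask @ H1 ⇒ 9
emit(9) @ H2 ⇒ out+=9
H0 returns 0
H1 returns 0
H2 returns [9, 0]
H3 returns ([9, 0], ())
= ([9, 0], ())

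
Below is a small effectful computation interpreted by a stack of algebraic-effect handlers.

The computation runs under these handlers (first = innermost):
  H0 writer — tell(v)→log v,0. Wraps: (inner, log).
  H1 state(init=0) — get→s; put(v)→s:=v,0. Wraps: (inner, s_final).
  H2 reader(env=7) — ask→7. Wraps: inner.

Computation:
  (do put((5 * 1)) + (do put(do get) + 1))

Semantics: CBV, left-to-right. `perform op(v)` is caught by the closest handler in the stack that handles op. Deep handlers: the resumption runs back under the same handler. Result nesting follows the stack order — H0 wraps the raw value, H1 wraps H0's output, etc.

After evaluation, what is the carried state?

Answer: 5

Working:
put(5) @ H1 ⇒ s:=5
get @ H1 ⇒ 5
put(5) @ H1 ⇒ s:=5
H0 returns (1, ())
H1 returns ((1, ()), 5)
H2 returns ((1, ()), 5)
= ((1, ()), 5)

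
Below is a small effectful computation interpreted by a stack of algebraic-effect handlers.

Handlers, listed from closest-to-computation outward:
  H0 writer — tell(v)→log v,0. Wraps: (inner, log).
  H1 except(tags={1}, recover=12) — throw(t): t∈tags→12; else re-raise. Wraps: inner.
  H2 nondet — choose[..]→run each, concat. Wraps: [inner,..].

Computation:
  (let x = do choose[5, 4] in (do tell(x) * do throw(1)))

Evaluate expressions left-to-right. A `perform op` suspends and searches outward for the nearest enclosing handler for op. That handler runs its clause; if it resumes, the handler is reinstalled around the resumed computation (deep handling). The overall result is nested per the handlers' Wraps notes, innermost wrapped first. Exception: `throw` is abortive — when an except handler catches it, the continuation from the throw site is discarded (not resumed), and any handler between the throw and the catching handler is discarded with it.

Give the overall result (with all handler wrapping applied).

Working:
choose[5, 4] @ H2
  branch[0] choose=5:
    tell(5) @ H0 ⇒ log+=5
    throw(1) @ H1 caught ⇒ 12
    H2 returns [12]
  branch[1] choose=4:
    tell(4) @ H0 ⇒ log+=4
    throw(1) @ H1 caught ⇒ 12
    H2 returns [12]
= [12, 12]

Answer: [12, 12]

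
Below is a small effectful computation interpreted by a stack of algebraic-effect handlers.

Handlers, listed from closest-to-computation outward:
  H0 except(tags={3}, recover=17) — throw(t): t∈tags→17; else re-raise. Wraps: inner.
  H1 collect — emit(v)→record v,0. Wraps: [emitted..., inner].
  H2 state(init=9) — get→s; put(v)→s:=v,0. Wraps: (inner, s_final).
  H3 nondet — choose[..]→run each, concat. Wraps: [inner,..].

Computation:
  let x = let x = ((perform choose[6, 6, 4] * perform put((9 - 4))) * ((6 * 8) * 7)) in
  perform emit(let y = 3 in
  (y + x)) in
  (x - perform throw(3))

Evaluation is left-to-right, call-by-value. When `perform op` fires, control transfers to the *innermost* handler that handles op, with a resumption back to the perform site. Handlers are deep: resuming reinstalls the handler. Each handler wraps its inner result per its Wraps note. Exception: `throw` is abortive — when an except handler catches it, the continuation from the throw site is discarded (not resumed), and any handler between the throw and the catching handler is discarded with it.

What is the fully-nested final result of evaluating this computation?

Working:
choose[6, 6, 4] @ H3
  branch[0] choose=6:
    put(5) @ H2 ⇒ s:=5
    emit(3) @ H1 ⇒ out+=3
    throw(3) @ H0 caught ⇒ 17
    H1 returns [3, 17]
    H2 returns ([3, 17], 5)
    H3 returns [([3, 17], 5)]
  branch[1] choose=6:
    put(5) @ H2 ⇒ s:=5
    emit(3) @ H1 ⇒ out+=3
    throw(3) @ H0 caught ⇒ 17
    H1 returns [3, 17]
    H2 returns ([3, 17], 5)
    H3 returns [([3, 17], 5)]
  branch[2] choose=4:
    put(5) @ H2 ⇒ s:=5
    emit(3) @ H1 ⇒ out+=3
    throw(3) @ H0 caught ⇒ 17
    H1 returns [3, 17]
    H2 returns ([3, 17], 5)
    H3 returns [([3, 17], 5)]
= [([3, 17], 5), ([3, 17], 5), ([3, 17], 5)]

Answer: [([3, 17], 5), ([3, 17], 5), ([3, 17], 5)]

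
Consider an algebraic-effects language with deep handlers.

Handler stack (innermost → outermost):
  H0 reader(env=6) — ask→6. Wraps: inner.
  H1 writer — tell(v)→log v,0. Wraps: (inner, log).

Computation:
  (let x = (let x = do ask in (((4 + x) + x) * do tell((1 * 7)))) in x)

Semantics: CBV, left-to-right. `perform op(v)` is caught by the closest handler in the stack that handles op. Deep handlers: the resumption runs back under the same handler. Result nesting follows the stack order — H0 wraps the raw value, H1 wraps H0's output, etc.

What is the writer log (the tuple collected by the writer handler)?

Step-by-step:
ask @ H0 ⇒ 6
tell(7) @ H1 ⇒ log+=7
H0 returns 0
H1 returns (0, (7))
= (0, (7))

Answer: (7)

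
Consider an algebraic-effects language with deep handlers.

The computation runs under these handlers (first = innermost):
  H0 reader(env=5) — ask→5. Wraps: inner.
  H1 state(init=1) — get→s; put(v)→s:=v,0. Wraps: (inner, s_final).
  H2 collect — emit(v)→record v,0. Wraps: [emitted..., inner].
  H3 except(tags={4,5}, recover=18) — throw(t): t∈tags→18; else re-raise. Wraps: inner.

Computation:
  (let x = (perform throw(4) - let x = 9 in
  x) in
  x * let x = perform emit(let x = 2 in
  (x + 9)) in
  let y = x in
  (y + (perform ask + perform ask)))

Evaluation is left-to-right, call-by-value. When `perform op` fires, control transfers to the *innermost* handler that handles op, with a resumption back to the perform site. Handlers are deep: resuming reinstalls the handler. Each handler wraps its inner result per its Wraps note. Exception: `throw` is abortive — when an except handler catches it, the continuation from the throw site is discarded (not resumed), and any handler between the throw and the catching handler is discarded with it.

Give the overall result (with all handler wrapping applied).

Answer: 18

Step-by-step:
throw(4) @ H3 caught ⇒ 18
= 18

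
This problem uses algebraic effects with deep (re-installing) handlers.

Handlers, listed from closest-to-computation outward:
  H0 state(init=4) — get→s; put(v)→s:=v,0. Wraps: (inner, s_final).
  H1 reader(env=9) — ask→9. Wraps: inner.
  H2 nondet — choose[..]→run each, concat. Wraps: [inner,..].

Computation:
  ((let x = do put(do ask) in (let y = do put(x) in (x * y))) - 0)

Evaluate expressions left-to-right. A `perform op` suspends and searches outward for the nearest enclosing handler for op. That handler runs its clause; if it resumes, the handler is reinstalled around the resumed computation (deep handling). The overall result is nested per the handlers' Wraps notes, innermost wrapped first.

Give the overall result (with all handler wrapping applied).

Step-by-step:
ask @ H1 ⇒ 9
put(9) @ H0 ⇒ s:=9
put(0) @ H0 ⇒ s:=0
H0 returns (0, 0)
H1 returns (0, 0)
H2 returns [(0, 0)]
= [(0, 0)]

Answer: [(0, 0)]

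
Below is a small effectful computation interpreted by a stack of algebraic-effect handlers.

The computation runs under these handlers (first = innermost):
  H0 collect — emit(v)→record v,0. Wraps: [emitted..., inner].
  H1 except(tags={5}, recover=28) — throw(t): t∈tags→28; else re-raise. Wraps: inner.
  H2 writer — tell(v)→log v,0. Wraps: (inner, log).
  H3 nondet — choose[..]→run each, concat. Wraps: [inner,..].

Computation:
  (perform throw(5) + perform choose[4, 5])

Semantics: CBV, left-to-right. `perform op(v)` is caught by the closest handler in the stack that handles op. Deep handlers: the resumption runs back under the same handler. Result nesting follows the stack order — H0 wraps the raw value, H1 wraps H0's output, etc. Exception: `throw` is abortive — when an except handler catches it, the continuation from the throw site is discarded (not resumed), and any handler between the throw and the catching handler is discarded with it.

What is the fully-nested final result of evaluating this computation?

Working:
throw(5) @ H1 caught ⇒ 28
H2 returns (28, ())
H3 returns [(28, ())]
= [(28, ())]

Answer: [(28, ())]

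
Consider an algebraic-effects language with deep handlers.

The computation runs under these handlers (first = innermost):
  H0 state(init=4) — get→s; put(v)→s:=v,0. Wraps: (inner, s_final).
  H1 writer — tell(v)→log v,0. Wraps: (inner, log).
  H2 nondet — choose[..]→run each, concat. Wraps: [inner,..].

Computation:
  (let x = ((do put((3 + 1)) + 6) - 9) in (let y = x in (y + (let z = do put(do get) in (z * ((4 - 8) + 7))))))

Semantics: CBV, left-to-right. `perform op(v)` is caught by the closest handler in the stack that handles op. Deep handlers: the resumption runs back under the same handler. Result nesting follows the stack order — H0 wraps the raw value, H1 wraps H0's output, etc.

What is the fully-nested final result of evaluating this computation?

Evaluation trace:
put(4) @ H0 ⇒ s:=4
get @ H0 ⇒ 4
put(4) @ H0 ⇒ s:=4
H0 returns (-3, 4)
H1 returns ((-3, 4), ())
H2 returns [((-3, 4), ())]
= [((-3, 4), ())]

Answer: [((-3, 4), ())]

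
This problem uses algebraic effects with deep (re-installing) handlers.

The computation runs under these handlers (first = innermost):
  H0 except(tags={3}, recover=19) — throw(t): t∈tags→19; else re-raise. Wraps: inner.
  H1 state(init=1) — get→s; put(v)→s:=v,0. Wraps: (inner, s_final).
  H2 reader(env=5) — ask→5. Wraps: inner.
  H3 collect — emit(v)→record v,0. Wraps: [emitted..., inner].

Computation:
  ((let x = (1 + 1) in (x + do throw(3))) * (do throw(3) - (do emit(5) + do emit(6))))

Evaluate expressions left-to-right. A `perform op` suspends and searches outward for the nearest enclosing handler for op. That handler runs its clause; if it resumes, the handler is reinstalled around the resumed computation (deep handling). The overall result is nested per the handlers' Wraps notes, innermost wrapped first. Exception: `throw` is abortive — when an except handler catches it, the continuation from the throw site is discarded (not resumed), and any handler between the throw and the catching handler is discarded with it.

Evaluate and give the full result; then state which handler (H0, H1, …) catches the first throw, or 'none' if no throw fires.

Working:
throw(3) @ H0 caught ⇒ 19
H1 returns (19, 1)
H2 returns (19, 1)
H3 returns [(19, 1)]
= [(19, 1)]

Answer: [(19, 1)] ; first throw caught by: H0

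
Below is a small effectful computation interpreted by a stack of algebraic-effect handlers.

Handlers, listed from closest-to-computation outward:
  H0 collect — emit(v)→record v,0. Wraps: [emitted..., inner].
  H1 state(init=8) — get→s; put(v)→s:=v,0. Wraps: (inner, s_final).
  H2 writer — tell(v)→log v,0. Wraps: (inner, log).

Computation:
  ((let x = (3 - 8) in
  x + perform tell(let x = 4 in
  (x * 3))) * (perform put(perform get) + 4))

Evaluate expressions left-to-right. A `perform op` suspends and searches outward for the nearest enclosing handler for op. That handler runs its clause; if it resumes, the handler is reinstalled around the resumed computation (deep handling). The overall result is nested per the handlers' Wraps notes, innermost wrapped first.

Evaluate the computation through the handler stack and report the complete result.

Answer: (([-20], 8), (12))

Evaluation trace:
tell(12) @ H2 ⇒ log+=12
get @ H1 ⇒ 8
put(8) @ H1 ⇒ s:=8
H0 returns [-20]
H1 returns ([-20], 8)
H2 returns (([-20], 8), (12))
= (([-20], 8), (12))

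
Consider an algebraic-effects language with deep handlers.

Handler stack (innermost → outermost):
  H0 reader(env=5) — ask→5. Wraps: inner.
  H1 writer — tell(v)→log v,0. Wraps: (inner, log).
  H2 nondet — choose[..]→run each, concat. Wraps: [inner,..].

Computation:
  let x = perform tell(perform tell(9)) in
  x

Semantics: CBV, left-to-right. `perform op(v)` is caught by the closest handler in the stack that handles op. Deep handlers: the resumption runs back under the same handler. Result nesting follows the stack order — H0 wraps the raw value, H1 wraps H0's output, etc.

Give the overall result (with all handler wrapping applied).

Answer: [(0, (9, 0))]

Evaluation trace:
tell(9) @ H1 ⇒ log+=9
tell(0) @ H1 ⇒ log+=0
H0 returns 0
H1 returns (0, (9, 0))
H2 returns [(0, (9, 0))]
= [(0, (9, 0))]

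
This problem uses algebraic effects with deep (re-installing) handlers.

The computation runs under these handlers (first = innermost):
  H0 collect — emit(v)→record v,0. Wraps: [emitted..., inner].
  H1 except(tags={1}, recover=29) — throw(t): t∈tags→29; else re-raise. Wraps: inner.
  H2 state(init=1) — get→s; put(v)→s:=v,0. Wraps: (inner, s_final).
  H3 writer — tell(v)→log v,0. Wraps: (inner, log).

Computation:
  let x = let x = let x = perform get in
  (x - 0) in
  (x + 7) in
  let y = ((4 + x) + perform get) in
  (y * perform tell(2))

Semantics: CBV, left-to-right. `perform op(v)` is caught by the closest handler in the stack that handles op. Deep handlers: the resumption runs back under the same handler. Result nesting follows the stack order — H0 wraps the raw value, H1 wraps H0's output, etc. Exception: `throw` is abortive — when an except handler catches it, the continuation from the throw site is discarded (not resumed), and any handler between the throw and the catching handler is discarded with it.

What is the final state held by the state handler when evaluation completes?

Evaluation trace:
get @ H2 ⇒ 1
get @ H2 ⇒ 1
tell(2) @ H3 ⇒ log+=2
H0 returns [0]
H1 returns [0]
H2 returns ([0], 1)
H3 returns (([0], 1), (2))
= (([0], 1), (2))

Answer: 1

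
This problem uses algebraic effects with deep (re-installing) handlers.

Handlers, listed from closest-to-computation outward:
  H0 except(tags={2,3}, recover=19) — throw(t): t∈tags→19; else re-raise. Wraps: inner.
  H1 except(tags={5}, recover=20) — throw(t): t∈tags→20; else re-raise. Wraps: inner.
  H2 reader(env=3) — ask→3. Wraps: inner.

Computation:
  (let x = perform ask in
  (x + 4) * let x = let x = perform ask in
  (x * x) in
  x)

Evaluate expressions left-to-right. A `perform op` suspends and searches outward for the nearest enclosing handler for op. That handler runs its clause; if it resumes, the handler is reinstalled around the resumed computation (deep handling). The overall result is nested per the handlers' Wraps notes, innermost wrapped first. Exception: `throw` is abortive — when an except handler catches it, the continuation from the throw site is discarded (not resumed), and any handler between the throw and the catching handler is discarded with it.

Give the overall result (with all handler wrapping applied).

Answer: 63

Working:
ask @ H2 ⇒ 3
ask @ H2 ⇒ 3
H0 returns 63
H1 returns 63
H2 returns 63
= 63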